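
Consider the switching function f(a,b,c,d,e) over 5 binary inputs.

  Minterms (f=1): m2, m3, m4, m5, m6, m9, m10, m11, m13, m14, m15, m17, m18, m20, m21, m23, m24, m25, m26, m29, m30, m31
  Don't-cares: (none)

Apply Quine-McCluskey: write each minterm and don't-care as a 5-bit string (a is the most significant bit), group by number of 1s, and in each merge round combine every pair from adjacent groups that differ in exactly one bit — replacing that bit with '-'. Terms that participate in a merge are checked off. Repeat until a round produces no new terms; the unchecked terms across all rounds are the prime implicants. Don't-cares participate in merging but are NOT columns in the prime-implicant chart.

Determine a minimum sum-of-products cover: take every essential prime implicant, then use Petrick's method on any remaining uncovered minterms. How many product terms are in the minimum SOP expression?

[col 0] 00010*, 00011*, 00100*, 00101*, 00110*, 01001*, 01010*, 01011*, 01101*, 01110*, 01111*, 10001*, 10010*, 10100*, 10101*, 10111*, 11000*, 11001*, 11010*, 11101*, 11110*, 11111*
[col 1] -0010*, -0100*, -0101*, -1001*, -1010*, -1101*, -1110*, -1111*, 0-010*, 0-011*, 0-101*, 0-110*, 00-10*, 0001-*, 001-0, 0010-*, 01-01*, 01-10*, 01-11*, 010-1*, 0101-*, 011-1*, 0111-*, 1-001*, 1-010*, 1-101*, 1-111*, 10-01*, 101-1*, 1010-*, 11-01*, 11-10*, 110-0, 1100-, 111-1*, 1111-*
[col 2] --010, --101, -010-, -1-01, -1-10, -11-1, -111-, 0--10, 0-01-, 01--1, 01-1-, 1--01, 1-1-1
Prime implicants: --010, --101, -010-, -1-01, -1-10, -11-1, -111-, 0--10, 0-01-, 001-0, 01--1, 01-1-, 1--01, 1-1-1, 110-0, 1100-
PI chart (minterm → PIs covering it):
  2 | --010,0--10,0-01-
  3 | 0-01-  (sole → essential)
  4 | -010-,001-0
  5 | --101,-010-
  6 | 0--10,001-0
  9 | -1-01,01--1
  10 | --010,-1-10,0--10,0-01-,01-1-
  11 | 0-01-,01--1,01-1-
  13 | --101,-1-01,-11-1,01--1
  14 | -1-10,-111-,0--10,01-1-
  15 | -11-1,-111-,01--1,01-1-
  17 | 1--01  (sole → essential)
  18 | --010  (sole → essential)
  20 | -010-  (sole → essential)
  21 | --101,-010-,1--01,1-1-1
  23 | 1-1-1  (sole → essential)
  24 | 110-0,1100-
  25 | -1-01,1--01,1100-
  26 | --010,-1-10,110-0
  29 | --101,-1-01,-11-1,1--01,1-1-1
  30 | -1-10,-111-
  31 | -11-1,-111-,1-1-1
Essential prime implicants: --010, -010-, 0-01-, 1--01, 1-1-1
Petrick residual → -1-01, -111-, 0--10, 110-0
Minimum SOP uses 9 PIs: c'de' + b'cd' + bd'e + bcd + a'de' + a'c'd + ad'e + ace + abc'e'

9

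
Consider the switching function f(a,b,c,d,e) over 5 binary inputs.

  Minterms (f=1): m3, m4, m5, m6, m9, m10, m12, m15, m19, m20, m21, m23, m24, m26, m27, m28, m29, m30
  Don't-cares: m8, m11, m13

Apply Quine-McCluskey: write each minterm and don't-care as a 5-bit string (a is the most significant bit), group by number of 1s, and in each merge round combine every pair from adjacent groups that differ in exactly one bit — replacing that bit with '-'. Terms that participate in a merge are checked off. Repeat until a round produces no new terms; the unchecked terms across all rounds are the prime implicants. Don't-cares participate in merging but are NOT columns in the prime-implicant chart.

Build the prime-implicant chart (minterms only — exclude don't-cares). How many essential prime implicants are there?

5

size-2^0 implicants → 00011(✓)  00100(✓)  00101(✓)  00110(✓)  01000(✓)  01001(✓)  01010(✓)  01011(✓)  01100(✓)  01101(✓)  01111(✓)  10011(✓)  10100(✓)  10101(✓)  10111(✓)  11000(✓)  11010(✓)  11011(✓)  11100(✓)  11101(✓)  11110(✓)
size-2^1 implicants → -0011(✓)  -0100(✓)  -0101(✓)  -1000(✓)  -1010(✓)  -1011(✓)  -1100(✓)  -1101(✓)  0-011(✓)  0-100(✓)  0-101(✓)  001-0  0010-(✓)  01-00(✓)  01-01(✓)  01-11(✓)  010-0(✓)  010-1(✓)  0100-(✓)  0101-(✓)  011-1(✓)  0110-(✓)  1-011(✓)  1-100(✓)  1-101(✓)  10-11  101-1  1010-(✓)  11-00(✓)  11-10(✓)  110-0(✓)  1101-(✓)  111-0(✓)  1110-(✓)
size-2^2 implicants → --011  --100(✓)  --101(✓)  -010-(✓)  -1-00  -10-0  -101-  -110-(✓)  0-10-(✓)  01--1  01-0-  010--  1-10-(✓)  11--0
size-2^3 implicants → --10-
Unchecked terms (primes): --011, --10-, -1-00, -10-0, -101-, 001-0, 01--1, 01-0-, 010--, 10-11, 101-1, 11--0
Minterm coverage:
  m3 ⊆ --011 [E]
  m4 ⊆ --10-,001-0
  m5 ⊆ --10- [E]
  m6 ⊆ 001-0 [E]
  m9 ⊆ 01--1,01-0-,010--
  m10 ⊆ -10-0,-101-,010--
  m12 ⊆ --10-,-1-00,01-0-
  m15 ⊆ 01--1 [E]
  m19 ⊆ --011,10-11
  m20 ⊆ --10- [E]
  m21 ⊆ --10-,101-1
  m23 ⊆ 10-11,101-1
  m24 ⊆ -1-00,-10-0,11--0
  m26 ⊆ -10-0,-101-,11--0
  m27 ⊆ --011,-101-
  m28 ⊆ --10-,-1-00,11--0
  m29 ⊆ --10- [E]
  m30 ⊆ 11--0 [E]
E = {--011, --10-, 001-0, 01--1, 11--0}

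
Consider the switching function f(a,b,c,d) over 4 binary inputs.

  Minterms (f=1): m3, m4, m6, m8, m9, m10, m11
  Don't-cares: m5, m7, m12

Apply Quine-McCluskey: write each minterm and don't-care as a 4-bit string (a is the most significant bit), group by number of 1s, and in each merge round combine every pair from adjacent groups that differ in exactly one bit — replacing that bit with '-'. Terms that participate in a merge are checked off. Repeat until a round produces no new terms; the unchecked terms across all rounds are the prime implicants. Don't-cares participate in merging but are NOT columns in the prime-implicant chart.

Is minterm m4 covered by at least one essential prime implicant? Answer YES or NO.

YES

[col 0] 0011*, 0100*, 0101*, 0110*, 0111*, 1000*, 1001*, 1010*, 1011*, 1100*
[col 1] -011, -100, 0-11, 01-0*, 01-1*, 010-*, 011-*, 1-00, 10-0*, 10-1*, 100-*, 101-*
[col 2] 01--, 10--
Prime implicants: -011, -100, 0-11, 01--, 1-00, 10--
PI chart (minterm → PIs covering it):
  3 | -011,0-11
  4 | -100,01--
  6 | 01--  (sole → essential)
  8 | 1-00,10--
  9 | 10--  (sole → essential)
  10 | 10--  (sole → essential)
  11 | -011,10--
Essential prime implicants: 01--, 10--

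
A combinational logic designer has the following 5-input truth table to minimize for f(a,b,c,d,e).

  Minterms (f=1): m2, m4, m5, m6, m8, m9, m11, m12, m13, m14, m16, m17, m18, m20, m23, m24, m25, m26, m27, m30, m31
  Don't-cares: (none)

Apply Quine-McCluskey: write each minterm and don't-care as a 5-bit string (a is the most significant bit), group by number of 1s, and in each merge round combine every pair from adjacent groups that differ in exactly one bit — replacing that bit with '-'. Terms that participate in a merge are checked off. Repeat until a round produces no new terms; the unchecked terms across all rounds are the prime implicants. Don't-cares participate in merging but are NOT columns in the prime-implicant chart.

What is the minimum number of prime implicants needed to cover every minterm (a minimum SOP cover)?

9

[col 0] 00010*, 00100*, 00101*, 00110*, 01000*, 01001*, 01011*, 01100*, 01101*, 01110*, 10000*, 10001*, 10010*, 10100*, 10111*, 11000*, 11001*, 11010*, 11011*, 11110*, 11111*
[col 1] -0010, -0100, -1000*, -1001*, -1011*, -1110, 0-100*, 0-101*, 0-110*, 00-10, 001-0*, 0010-*, 01-00*, 01-01*, 010-1*, 0100-*, 011-0*, 0110-*, 1-000*, 1-001*, 1-010*, 1-111, 10-00, 100-0*, 1000-*, 11-10*, 11-11*, 110-0*, 110-1*, 1100-*, 1101-*, 1111-*
[col 2] -10-1, -100-, 0-1-0, 0-10-, 01-0-, 1-0-0, 1-00-, 11-1-, 110--
Prime implicants: -0010, -0100, -10-1, -100-, -1110, 0-1-0, 0-10-, 00-10, 01-0-, 1-0-0, 1-00-, 1-111, 10-00, 11-1-, 110--
PI chart (minterm → PIs covering it):
  2 | -0010,00-10
  4 | -0100,0-1-0,0-10-
  5 | 0-10-  (sole → essential)
  6 | 0-1-0,00-10
  8 | -100-,01-0-
  9 | -10-1,-100-,01-0-
  11 | -10-1  (sole → essential)
  12 | 0-1-0,0-10-,01-0-
  13 | 0-10-,01-0-
  14 | -1110,0-1-0
  16 | 1-0-0,1-00-,10-00
  17 | 1-00-  (sole → essential)
  18 | -0010,1-0-0
  20 | -0100,10-00
  23 | 1-111  (sole → essential)
  24 | -100-,1-0-0,1-00-,110--
  25 | -10-1,-100-,1-00-,110--
  26 | 1-0-0,11-1-,110--
  27 | -10-1,11-1-,110--
  30 | -1110,11-1-
  31 | 1-111,11-1-
Essential prime implicants: -10-1, 0-10-, 1-00-, 1-111
Petrick residual → -0010, -0100, -100-, 0-1-0, 11-1-
Minimum SOP uses 9 PIs: b'c'de' + b'cd'e' + bc'e + bc'd' + a'ce' + a'cd' + ac'd' + acde + abd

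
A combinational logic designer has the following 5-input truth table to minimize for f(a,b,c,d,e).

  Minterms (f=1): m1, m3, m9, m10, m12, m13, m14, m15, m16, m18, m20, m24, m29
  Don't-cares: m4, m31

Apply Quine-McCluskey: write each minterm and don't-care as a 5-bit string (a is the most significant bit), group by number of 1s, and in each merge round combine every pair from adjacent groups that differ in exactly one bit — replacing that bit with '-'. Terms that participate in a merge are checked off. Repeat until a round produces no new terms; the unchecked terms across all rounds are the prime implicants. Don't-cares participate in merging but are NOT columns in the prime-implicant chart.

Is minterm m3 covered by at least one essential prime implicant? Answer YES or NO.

Round 0: 00001✓ 00011✓ 00100✓ 01001✓ 01010✓ 01100✓ 01101✓ 01110✓ 01111✓ 10000✓ 10010✓ 10100✓ 11000✓ 11101✓ 11111✓
Round 1: -0100 -1101✓ -1111✓ 0-001 0-100 000-1 01-01 01-10 011-0✓ 011-1✓ 0110-✓ 0111-✓ 1-000 10-00 100-0 111-1✓
Round 2: -11-1 011--
PIs = {-0100, -11-1, 0-001, 0-100, 000-1, 01-01, 01-10, 011--, 1-000, 10-00, 100-0}
Coverage chart:
  m1: 0-001,000-1
  m3: 000-1 ←essential
  m9: 0-001,01-01
  m10: 01-10 ←essential
  m12: 0-100,011--
  m13: -11-1,01-01,011--
  m14: 01-10,011--
  m15: -11-1,011--
  m16: 1-000,10-00,100-0
  m18: 100-0 ←essential
  m20: -0100,10-00
  m24: 1-000 ←essential
  m29: -11-1 ←essential
Essential: -11-1, 000-1, 01-10, 1-000, 100-0

YES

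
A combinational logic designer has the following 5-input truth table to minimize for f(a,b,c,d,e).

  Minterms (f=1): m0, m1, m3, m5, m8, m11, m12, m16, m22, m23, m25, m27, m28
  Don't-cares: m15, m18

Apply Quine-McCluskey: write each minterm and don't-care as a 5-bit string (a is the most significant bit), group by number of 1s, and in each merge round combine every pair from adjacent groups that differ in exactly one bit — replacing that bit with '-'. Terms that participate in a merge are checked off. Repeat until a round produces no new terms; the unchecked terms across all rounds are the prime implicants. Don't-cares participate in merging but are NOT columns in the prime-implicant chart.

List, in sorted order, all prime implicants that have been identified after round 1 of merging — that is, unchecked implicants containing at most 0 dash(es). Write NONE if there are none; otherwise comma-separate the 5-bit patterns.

size-2^0 implicants → 00000(✓)  00001(✓)  00011(✓)  00101(✓)  01000(✓)  01011(✓)  01100(✓)  01111(✓)  10000(✓)  10010(✓)  10110(✓)  10111(✓)  11001(✓)  11011(✓)  11100(✓)
size-2^1 implicants → -0000  -1011  -1100  0-000  0-011  00-01  000-1  0000-  01-00  01-11  10-10  100-0  1011-  110-1
Unchecked terms (primes): -0000, -1011, -1100, 0-000, 0-011, 00-01, 000-1, 0000-, 01-00, 01-11, 10-10, 100-0, 1011-, 110-1

NONE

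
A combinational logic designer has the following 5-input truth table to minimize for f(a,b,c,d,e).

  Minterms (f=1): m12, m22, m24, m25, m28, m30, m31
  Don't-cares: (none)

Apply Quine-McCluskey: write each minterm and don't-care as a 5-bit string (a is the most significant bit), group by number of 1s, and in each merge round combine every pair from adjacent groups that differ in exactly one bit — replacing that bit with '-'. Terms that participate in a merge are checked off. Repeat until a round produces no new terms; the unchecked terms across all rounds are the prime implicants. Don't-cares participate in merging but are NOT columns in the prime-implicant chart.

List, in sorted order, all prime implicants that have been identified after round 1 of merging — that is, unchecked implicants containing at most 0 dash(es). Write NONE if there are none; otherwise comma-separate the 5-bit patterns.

size-2^0 implicants → 01100(✓)  10110(✓)  11000(✓)  11001(✓)  11100(✓)  11110(✓)  11111(✓)
size-2^1 implicants → -1100  1-110  11-00  1100-  111-0  1111-
Unchecked terms (primes): -1100, 1-110, 11-00, 1100-, 111-0, 1111-

NONE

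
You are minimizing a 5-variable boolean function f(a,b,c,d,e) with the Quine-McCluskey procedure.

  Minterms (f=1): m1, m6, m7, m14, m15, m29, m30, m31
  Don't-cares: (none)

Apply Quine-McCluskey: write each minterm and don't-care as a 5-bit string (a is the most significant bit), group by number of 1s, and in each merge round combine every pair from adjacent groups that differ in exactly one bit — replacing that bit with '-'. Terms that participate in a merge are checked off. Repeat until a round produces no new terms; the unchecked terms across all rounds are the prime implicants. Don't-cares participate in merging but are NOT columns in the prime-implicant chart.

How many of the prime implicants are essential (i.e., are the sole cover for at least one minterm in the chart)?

4

[col 0] 00001, 00110*, 00111*, 01110*, 01111*, 11101*, 11110*, 11111*
[col 1] -1110*, -1111*, 0-110*, 0-111*, 0011-*, 0111-*, 111-1, 1111-*
[col 2] -111-, 0-11-
Prime implicants: -111-, 0-11-, 00001, 111-1
PI chart (minterm → PIs covering it):
  1 | 00001  (sole → essential)
  6 | 0-11-  (sole → essential)
  7 | 0-11-  (sole → essential)
  14 | -111-,0-11-
  15 | -111-,0-11-
  29 | 111-1  (sole → essential)
  30 | -111-  (sole → essential)
  31 | -111-,111-1
Essential prime implicants: -111-, 0-11-, 00001, 111-1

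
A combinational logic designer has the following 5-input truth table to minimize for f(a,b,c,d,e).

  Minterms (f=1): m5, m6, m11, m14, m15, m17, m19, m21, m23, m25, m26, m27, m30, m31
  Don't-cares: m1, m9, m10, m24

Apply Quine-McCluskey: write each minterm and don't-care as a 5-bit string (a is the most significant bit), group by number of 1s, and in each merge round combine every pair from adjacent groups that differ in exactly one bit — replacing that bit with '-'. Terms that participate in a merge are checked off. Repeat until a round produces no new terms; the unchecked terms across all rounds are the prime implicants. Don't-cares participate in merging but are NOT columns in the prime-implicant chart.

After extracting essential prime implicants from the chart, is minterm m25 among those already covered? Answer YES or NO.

Round 0: 00001✓ 00101✓ 00110✓ 01001✓ 01010✓ 01011✓ 01110✓ 01111✓ 10001✓ 10011✓ 10101✓ 10111✓ 11000✓ 11001✓ 11010✓ 11011✓ 11110✓ 11111✓
Round 1: -0001✓ -0101✓ -1001✓ -1010✓ -1011✓ -1110✓ -1111✓ 0-001✓ 0-110 00-01✓ 01-10✓ 01-11✓ 010-1✓ 0101-✓ 0111-✓ 1-001✓ 1-011✓ 1-111✓ 10-01✓ 10-11✓ 100-1✓ 101-1✓ 11-10✓ 11-11✓ 110-0✓ 110-1✓ 1100-✓ 1101-✓ 1111-✓
Round 2: --001 -0-01 -1-10✓ -1-11✓ -10-1 -101-✓ -111-✓ 01-1-✓ 1--11 1-0-1 10--1 11-1-✓ 110--
Round 3: -1-1-
PIs = {--001, -0-01, -1-1-, -10-1, 0-110, 1--11, 1-0-1, 10--1, 110--}
Coverage chart:
  m5: -0-01 ←essential
  m6: 0-110 ←essential
  m11: -1-1-,-10-1
  m14: -1-1-,0-110
  m15: -1-1- ←essential
  m17: --001,-0-01,1-0-1,10--1
  m19: 1--11,1-0-1,10--1
  m21: -0-01,10--1
  m23: 1--11,10--1
  m25: --001,-10-1,1-0-1,110--
  m26: -1-1-,110--
  m27: -1-1-,-10-1,1--11,1-0-1,110--
  m30: -1-1- ←essential
  m31: -1-1-,1--11
Essential: -0-01, -1-1-, 0-110

NO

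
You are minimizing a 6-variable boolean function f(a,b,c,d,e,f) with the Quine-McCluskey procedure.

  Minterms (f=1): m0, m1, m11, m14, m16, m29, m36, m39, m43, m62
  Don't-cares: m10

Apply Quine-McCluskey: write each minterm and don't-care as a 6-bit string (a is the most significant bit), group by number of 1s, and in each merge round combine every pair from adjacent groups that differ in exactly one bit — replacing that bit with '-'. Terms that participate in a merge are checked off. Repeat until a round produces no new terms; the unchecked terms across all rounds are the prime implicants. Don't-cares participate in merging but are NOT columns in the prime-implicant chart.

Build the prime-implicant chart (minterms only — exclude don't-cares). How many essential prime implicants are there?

size-2^0 implicants → 000000(✓)  000001(✓)  001010(✓)  001011(✓)  001110(✓)  010000(✓)  011101  100100  100111  101011(✓)  111110
size-2^1 implicants → -01011  0-0000  00000-  001-10  00101-
Unchecked terms (primes): -01011, 0-0000, 00000-, 001-10, 00101-, 011101, 100100, 100111, 111110
Minterm coverage:
  m0 ⊆ 0-0000,00000-
  m1 ⊆ 00000- [E]
  m11 ⊆ -01011,00101-
  m14 ⊆ 001-10 [E]
  m16 ⊆ 0-0000 [E]
  m29 ⊆ 011101 [E]
  m36 ⊆ 100100 [E]
  m39 ⊆ 100111 [E]
  m43 ⊆ -01011 [E]
  m62 ⊆ 111110 [E]
E = {-01011, 0-0000, 00000-, 001-10, 011101, 100100, 100111, 111110}

8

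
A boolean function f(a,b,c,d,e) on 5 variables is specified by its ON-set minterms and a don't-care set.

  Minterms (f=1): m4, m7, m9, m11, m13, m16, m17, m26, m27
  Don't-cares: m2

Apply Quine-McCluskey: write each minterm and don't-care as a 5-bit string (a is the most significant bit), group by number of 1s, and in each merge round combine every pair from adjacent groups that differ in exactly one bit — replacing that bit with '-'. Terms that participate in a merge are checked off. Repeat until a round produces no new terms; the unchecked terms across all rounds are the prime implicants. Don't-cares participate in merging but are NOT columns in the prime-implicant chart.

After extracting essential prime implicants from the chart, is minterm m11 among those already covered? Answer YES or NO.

NO

[col 0] 00010, 00100, 00111, 01001*, 01011*, 01101*, 10000*, 10001*, 11010*, 11011*
[col 1] -1011, 01-01, 010-1, 1000-, 1101-
Prime implicants: -1011, 00010, 00100, 00111, 01-01, 010-1, 1000-, 1101-
PI chart (minterm → PIs covering it):
  4 | 00100  (sole → essential)
  7 | 00111  (sole → essential)
  9 | 01-01,010-1
  11 | -1011,010-1
  13 | 01-01  (sole → essential)
  16 | 1000-  (sole → essential)
  17 | 1000-  (sole → essential)
  26 | 1101-  (sole → essential)
  27 | -1011,1101-
Essential prime implicants: 00100, 00111, 01-01, 1000-, 1101-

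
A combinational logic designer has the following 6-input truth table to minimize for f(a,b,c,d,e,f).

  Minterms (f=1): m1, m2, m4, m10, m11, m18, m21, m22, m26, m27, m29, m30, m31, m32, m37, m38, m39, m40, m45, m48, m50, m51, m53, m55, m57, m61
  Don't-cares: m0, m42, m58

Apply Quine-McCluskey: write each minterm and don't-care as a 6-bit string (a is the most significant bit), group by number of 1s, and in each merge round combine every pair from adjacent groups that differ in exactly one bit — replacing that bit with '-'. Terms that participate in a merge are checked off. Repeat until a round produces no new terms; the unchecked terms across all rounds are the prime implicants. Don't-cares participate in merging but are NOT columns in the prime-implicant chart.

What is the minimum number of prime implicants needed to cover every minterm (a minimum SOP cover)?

13

size-2^0 implicants → 000000(✓)  000001(✓)  000010(✓)  000100(✓)  001010(✓)  001011(✓)  010010(✓)  010101(✓)  010110(✓)  011010(✓)  011011(✓)  011101(✓)  011110(✓)  011111(✓)  100000(✓)  100101(✓)  100110(✓)  100111(✓)  101000(✓)  101010(✓)  101101(✓)  110000(✓)  110010(✓)  110011(✓)  110101(✓)  110111(✓)  111001(✓)  111010(✓)  111101(✓)
size-2^1 implicants → -00000  -01010(✓)  -10010(✓)  -10101(✓)  -11010(✓)  -11101(✓)  0-0010(✓)  0-1010(✓)  0-1011(✓)  00-010(✓)  000-00  0000-0  00000-  00101-(✓)  01-010(✓)  01-101(✓)  01-110(✓)  010-10(✓)  011-10(✓)  011-11(✓)  01101-(✓)  0111-1  01111-(✓)  1-0000  1-0101(✓)  1-0111(✓)  1-1010(✓)  1-1101(✓)  10-000  10-101(✓)  1001-1(✓)  10011-  1010-0  11-010(✓)  11-101(✓)  110-11  1100-0  11001-  1101-1(✓)  111-01
size-2^2 implicants → --1010  -1-010  -1-101  0--010  0-101-  01--10  011-1-  1--101  1-01-1
Unchecked terms (primes): --1010, -00000, -1-010, -1-101, 0--010, 0-101-, 000-00, 0000-0, 00000-, 01--10, 011-1-, 0111-1, 1--101, 1-0000, 1-01-1, 10-000, 10011-, 1010-0, 110-11, 1100-0, 11001-, 111-01
Minterm coverage:
  m1 ⊆ 00000- [E]
  m2 ⊆ 0--010,0000-0
  m4 ⊆ 000-00 [E]
  m10 ⊆ --1010,0--010,0-101-
  m11 ⊆ 0-101- [E]
  m18 ⊆ -1-010,0--010,01--10
  m21 ⊆ -1-101 [E]
  m22 ⊆ 01--10 [E]
  m26 ⊆ --1010,-1-010,0--010,0-101-,01--10,011-1-
  m27 ⊆ 0-101-,011-1-
  m29 ⊆ -1-101,0111-1
  m30 ⊆ 01--10,011-1-
  m31 ⊆ 011-1-,0111-1
  m32 ⊆ -00000,1-0000,10-000
  m37 ⊆ 1--101,1-01-1
  m38 ⊆ 10011- [E]
  m39 ⊆ 1-01-1,10011-
  m40 ⊆ 10-000,1010-0
  m45 ⊆ 1--101 [E]
  m48 ⊆ 1-0000,1100-0
  m50 ⊆ -1-010,1100-0,11001-
  m51 ⊆ 110-11,11001-
  m53 ⊆ -1-101,1--101,1-01-1
  m55 ⊆ 1-01-1,110-11
  m57 ⊆ 111-01 [E]
  m61 ⊆ -1-101,1--101,111-01
E = {-1-101, 0-101-, 000-00, 00000-, 01--10, 1--101, 10011-, 111-01}
Petrick residual → 0--010, 011-1-, 10-000, 110-11, 1100-0
Cover = bde'f + a'd'ef' + a'cd'e + a'b'c'e'f' + a'b'c'd'e' + a'bef' + a'bce + ade'f + ab'd'e'f' + ab'c'de + abc'ef + abc'd'f' + abce'f  |cover|=13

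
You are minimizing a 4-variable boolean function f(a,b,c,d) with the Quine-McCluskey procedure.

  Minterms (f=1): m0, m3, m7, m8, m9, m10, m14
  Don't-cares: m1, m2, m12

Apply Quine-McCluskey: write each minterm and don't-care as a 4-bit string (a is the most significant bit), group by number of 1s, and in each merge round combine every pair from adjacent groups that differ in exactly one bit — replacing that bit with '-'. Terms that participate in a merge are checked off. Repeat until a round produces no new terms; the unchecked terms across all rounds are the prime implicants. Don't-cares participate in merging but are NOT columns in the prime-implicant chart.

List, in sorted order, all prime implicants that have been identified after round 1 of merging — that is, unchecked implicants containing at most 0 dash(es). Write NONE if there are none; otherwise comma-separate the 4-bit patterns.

[col 0] 0000*, 0001*, 0010*, 0011*, 0111*, 1000*, 1001*, 1010*, 1100*, 1110*
[col 1] -000*, -001*, -010*, 0-11, 00-0*, 00-1*, 000-*, 001-*, 1-00*, 1-10*, 10-0*, 100-*, 11-0*
[col 2] -0-0, -00-, 00--, 1--0
Prime implicants: -0-0, -00-, 0-11, 00--, 1--0

NONE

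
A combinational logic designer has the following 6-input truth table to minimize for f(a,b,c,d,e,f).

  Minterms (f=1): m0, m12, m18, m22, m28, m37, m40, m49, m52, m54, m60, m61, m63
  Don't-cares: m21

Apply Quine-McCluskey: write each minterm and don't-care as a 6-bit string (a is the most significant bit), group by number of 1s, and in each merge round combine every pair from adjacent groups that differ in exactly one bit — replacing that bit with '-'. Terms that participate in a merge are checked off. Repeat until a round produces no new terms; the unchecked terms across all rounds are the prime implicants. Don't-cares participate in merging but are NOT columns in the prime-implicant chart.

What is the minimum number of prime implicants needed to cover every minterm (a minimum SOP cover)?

size-2^0 implicants → 000000  001100(✓)  010010(✓)  010101  010110(✓)  011100(✓)  100101  101000  110001  110100(✓)  110110(✓)  111100(✓)  111101(✓)  111111(✓)
size-2^1 implicants → -10110  -11100  0-1100  010-10  11-100  1101-0  1111-1  11110-
Unchecked terms (primes): -10110, -11100, 0-1100, 000000, 010-10, 010101, 100101, 101000, 11-100, 110001, 1101-0, 1111-1, 11110-
Minterm coverage:
  m0 ⊆ 000000 [E]
  m12 ⊆ 0-1100 [E]
  m18 ⊆ 010-10 [E]
  m22 ⊆ -10110,010-10
  m28 ⊆ -11100,0-1100
  m37 ⊆ 100101 [E]
  m40 ⊆ 101000 [E]
  m49 ⊆ 110001 [E]
  m52 ⊆ 11-100,1101-0
  m54 ⊆ -10110,1101-0
  m60 ⊆ -11100,11-100,11110-
  m61 ⊆ 1111-1,11110-
  m63 ⊆ 1111-1 [E]
E = {0-1100, 000000, 010-10, 100101, 101000, 110001, 1111-1}
Petrick residual → -10110, 11-100
Cover = bc'def' + a'cde'f' + a'b'c'd'e'f' + a'bc'ef' + ab'c'de'f + ab'cd'e'f' + abde'f' + abc'd'e'f + abcdf  |cover|=9

9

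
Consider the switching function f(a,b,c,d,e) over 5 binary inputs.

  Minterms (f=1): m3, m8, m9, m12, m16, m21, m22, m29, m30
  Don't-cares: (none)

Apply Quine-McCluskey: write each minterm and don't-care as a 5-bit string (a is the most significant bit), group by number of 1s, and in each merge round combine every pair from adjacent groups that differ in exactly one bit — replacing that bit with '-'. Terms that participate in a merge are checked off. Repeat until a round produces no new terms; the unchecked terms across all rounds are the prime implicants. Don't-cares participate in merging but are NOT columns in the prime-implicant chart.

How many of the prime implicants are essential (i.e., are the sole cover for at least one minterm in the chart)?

Round 0: 00011 01000✓ 01001✓ 01100✓ 10000 10101✓ 10110✓ 11101✓ 11110✓
Round 1: 01-00 0100- 1-101 1-110
PIs = {00011, 01-00, 0100-, 1-101, 1-110, 10000}
Coverage chart:
  m3: 00011 ←essential
  m8: 01-00,0100-
  m9: 0100- ←essential
  m12: 01-00 ←essential
  m16: 10000 ←essential
  m21: 1-101 ←essential
  m22: 1-110 ←essential
  m29: 1-101 ←essential
  m30: 1-110 ←essential
Essential: 00011, 01-00, 0100-, 1-101, 1-110, 10000

6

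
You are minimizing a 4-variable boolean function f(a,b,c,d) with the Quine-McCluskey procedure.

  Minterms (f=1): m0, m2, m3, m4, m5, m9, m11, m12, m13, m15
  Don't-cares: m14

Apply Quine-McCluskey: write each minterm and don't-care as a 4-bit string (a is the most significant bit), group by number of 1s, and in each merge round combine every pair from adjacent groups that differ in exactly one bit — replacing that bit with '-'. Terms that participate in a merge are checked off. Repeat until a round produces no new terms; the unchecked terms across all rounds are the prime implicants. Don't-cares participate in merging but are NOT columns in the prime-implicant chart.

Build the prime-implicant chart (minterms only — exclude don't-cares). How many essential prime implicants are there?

2

[col 0] 0000*, 0010*, 0011*, 0100*, 0101*, 1001*, 1011*, 1100*, 1101*, 1110*, 1111*
[col 1] -011, -100*, -101*, 0-00, 00-0, 001-, 010-*, 1-01*, 1-11*, 10-1*, 11-0*, 11-1*, 110-*, 111-*
[col 2] -10-, 1--1, 11--
Prime implicants: -011, -10-, 0-00, 00-0, 001-, 1--1, 11--
PI chart (minterm → PIs covering it):
  0 | 0-00,00-0
  2 | 00-0,001-
  3 | -011,001-
  4 | -10-,0-00
  5 | -10-  (sole → essential)
  9 | 1--1  (sole → essential)
  11 | -011,1--1
  12 | -10-,11--
  13 | -10-,1--1,11--
  15 | 1--1,11--
Essential prime implicants: -10-, 1--1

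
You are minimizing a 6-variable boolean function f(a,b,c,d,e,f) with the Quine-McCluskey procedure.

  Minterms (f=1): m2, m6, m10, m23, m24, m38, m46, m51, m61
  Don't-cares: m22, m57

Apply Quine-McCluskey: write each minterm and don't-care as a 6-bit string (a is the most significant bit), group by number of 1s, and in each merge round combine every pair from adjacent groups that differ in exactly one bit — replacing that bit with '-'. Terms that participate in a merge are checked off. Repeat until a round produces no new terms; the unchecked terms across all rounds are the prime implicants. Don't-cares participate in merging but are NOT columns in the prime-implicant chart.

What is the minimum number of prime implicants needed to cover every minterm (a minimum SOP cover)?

size-2^0 implicants → 000010(✓)  000110(✓)  001010(✓)  010110(✓)  010111(✓)  011000  100110(✓)  101110(✓)  110011  111001(✓)  111101(✓)
size-2^1 implicants → -00110  0-0110  00-010  000-10  01011-  10-110  111-01
Unchecked terms (primes): -00110, 0-0110, 00-010, 000-10, 01011-, 011000, 10-110, 110011, 111-01
Minterm coverage:
  m2 ⊆ 00-010,000-10
  m6 ⊆ -00110,0-0110,000-10
  m10 ⊆ 00-010 [E]
  m23 ⊆ 01011- [E]
  m24 ⊆ 011000 [E]
  m38 ⊆ -00110,10-110
  m46 ⊆ 10-110 [E]
  m51 ⊆ 110011 [E]
  m61 ⊆ 111-01 [E]
E = {00-010, 01011-, 011000, 10-110, 110011, 111-01}
Petrick residual → -00110
Cover = b'c'def' + a'b'd'ef' + a'bc'de + a'bcd'e'f' + ab'def' + abc'd'ef + abce'f  |cover|=7

7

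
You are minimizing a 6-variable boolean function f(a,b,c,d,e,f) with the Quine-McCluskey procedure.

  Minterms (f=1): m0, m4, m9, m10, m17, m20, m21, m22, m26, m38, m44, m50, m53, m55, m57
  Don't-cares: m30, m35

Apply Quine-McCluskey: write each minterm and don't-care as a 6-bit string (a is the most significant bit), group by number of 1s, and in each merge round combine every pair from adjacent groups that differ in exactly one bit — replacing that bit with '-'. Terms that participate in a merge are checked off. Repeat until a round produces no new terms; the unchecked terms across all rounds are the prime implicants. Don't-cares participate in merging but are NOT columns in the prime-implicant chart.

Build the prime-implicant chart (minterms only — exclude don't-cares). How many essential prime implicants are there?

9

[col 0] 000000*, 000100*, 001001, 001010*, 010001*, 010100*, 010101*, 010110*, 011010*, 011110*, 100011, 100110, 101100, 110010, 110101*, 110111*, 111001
[col 1] -10101, 0-0100, 0-1010, 000-00, 01-110, 010-01, 0101-0, 01010-, 011-10, 1101-1
Prime implicants: -10101, 0-0100, 0-1010, 000-00, 001001, 01-110, 010-01, 0101-0, 01010-, 011-10, 100011, 100110, 101100, 110010, 1101-1, 111001
PI chart (minterm → PIs covering it):
  0 | 000-00  (sole → essential)
  4 | 0-0100,000-00
  9 | 001001  (sole → essential)
  10 | 0-1010  (sole → essential)
  17 | 010-01  (sole → essential)
  20 | 0-0100,0101-0,01010-
  21 | -10101,010-01,01010-
  22 | 01-110,0101-0
  26 | 0-1010,011-10
  38 | 100110  (sole → essential)
  44 | 101100  (sole → essential)
  50 | 110010  (sole → essential)
  53 | -10101,1101-1
  55 | 1101-1  (sole → essential)
  57 | 111001  (sole → essential)
Essential prime implicants: 0-1010, 000-00, 001001, 010-01, 100110, 101100, 110010, 1101-1, 111001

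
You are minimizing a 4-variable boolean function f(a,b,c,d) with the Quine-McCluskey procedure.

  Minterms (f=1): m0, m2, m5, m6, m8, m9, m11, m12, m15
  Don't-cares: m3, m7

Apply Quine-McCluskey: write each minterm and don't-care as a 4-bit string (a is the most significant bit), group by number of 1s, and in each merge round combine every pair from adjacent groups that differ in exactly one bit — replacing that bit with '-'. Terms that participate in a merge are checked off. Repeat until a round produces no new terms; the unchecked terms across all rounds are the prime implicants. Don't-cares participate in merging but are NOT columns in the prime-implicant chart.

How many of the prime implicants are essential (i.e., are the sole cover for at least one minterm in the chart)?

size-2^0 implicants → 0000(✓)  0010(✓)  0011(✓)  0101(✓)  0110(✓)  0111(✓)  1000(✓)  1001(✓)  1011(✓)  1100(✓)  1111(✓)
size-2^1 implicants → -000  -011(✓)  -111(✓)  0-10(✓)  0-11(✓)  00-0  001-(✓)  01-1  011-(✓)  1-00  1-11(✓)  10-1  100-
size-2^2 implicants → --11  0-1-
Unchecked terms (primes): --11, -000, 0-1-, 00-0, 01-1, 1-00, 10-1, 100-
Minterm coverage:
  m0 ⊆ -000,00-0
  m2 ⊆ 0-1-,00-0
  m5 ⊆ 01-1 [E]
  m6 ⊆ 0-1- [E]
  m8 ⊆ -000,1-00,100-
  m9 ⊆ 10-1,100-
  m11 ⊆ --11,10-1
  m12 ⊆ 1-00 [E]
  m15 ⊆ --11 [E]
E = {--11, 0-1-, 01-1, 1-00}

4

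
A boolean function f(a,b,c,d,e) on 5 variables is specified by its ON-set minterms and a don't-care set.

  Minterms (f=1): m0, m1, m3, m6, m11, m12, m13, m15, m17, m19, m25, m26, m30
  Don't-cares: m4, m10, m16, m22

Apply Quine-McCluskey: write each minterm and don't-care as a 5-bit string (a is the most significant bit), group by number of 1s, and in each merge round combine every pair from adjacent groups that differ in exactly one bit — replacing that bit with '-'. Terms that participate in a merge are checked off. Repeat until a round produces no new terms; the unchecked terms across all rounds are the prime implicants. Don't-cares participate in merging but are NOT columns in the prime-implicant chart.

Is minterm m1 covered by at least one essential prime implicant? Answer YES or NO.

YES

Round 0: 00000✓ 00001✓ 00011✓ 00100✓ 00110✓ 01010✓ 01011✓ 01100✓ 01101✓ 01111✓ 10000✓ 10001✓ 10011✓ 10110✓ 11001✓ 11010✓ 11110✓
Round 1: -0000✓ -0001✓ -0011✓ -0110 -1010 0-011 0-100 00-00 000-1✓ 0000-✓ 001-0 01-11 0101- 011-1 0110- 1-001 1-110 100-1✓ 1000-✓ 11-10
Round 2: -00-1 -000-
PIs = {-00-1, -000-, -0110, -1010, 0-011, 0-100, 00-00, 001-0, 01-11, 0101-, 011-1, 0110-, 1-001, 1-110, 11-10}
Coverage chart:
  m0: -000-,00-00
  m1: -00-1,-000-
  m3: -00-1,0-011
  m6: -0110,001-0
  m11: 0-011,01-11,0101-
  m12: 0-100,0110-
  m13: 011-1,0110-
  m15: 01-11,011-1
  m17: -00-1,-000-,1-001
  m19: -00-1 ←essential
  m25: 1-001 ←essential
  m26: -1010,11-10
  m30: 1-110,11-10
Essential: -00-1, 1-001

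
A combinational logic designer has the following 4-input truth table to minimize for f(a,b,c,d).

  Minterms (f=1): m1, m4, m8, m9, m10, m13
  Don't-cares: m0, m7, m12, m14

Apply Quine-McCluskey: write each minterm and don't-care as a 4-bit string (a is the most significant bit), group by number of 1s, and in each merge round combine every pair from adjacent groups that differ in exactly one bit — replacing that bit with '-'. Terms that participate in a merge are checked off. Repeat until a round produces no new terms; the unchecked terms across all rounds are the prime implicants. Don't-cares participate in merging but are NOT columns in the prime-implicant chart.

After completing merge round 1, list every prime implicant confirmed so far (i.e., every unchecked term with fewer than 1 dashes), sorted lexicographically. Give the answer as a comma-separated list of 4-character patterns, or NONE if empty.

0111

Round 0: 0000✓ 0001✓ 0100✓ 0111 1000✓ 1001✓ 1010✓ 1100✓ 1101✓ 1110✓
Round 1: -000✓ -001✓ -100✓ 0-00✓ 000-✓ 1-00✓ 1-01✓ 1-10✓ 10-0✓ 100-✓ 11-0✓ 110-✓
Round 2: --00 -00- 1--0 1-0-
PIs = {--00, -00-, 0111, 1--0, 1-0-}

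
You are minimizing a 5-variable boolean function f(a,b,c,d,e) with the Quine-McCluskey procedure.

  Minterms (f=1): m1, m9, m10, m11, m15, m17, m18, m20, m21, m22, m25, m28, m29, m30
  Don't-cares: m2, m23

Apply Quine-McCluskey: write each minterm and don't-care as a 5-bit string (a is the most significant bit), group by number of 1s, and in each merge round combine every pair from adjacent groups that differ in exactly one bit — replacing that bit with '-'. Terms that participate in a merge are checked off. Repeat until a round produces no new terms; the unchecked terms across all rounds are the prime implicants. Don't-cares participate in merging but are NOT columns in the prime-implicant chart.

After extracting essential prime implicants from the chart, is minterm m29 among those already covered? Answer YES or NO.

Round 0: 00001✓ 00010✓ 01001✓ 01010✓ 01011✓ 01111✓ 10001✓ 10010✓ 10100✓ 10101✓ 10110✓ 10111✓ 11001✓ 11100✓ 11101✓ 11110✓
Round 1: -0001✓ -0010 -1001✓ 0-001✓ 0-010 01-11 010-1 0101- 1-001✓ 1-100✓ 1-101✓ 1-110✓ 10-01✓ 10-10 101-0✓ 101-1✓ 1010-✓ 1011-✓ 11-01✓ 111-0✓ 1110-✓
Round 2: --001 1--01 1-1-0 1-10- 101--
PIs = {--001, -0010, 0-010, 01-11, 010-1, 0101-, 1--01, 1-1-0, 1-10-, 10-10, 101--}
Coverage chart:
  m1: --001 ←essential
  m9: --001,010-1
  m10: 0-010,0101-
  m11: 01-11,010-1,0101-
  m15: 01-11 ←essential
  m17: --001,1--01
  m18: -0010,10-10
  m20: 1-1-0,1-10-,101--
  m21: 1--01,1-10-,101--
  m22: 1-1-0,10-10,101--
  m25: --001,1--01
  m28: 1-1-0,1-10-
  m29: 1--01,1-10-
  m30: 1-1-0 ←essential
Essential: --001, 01-11, 1-1-0

NO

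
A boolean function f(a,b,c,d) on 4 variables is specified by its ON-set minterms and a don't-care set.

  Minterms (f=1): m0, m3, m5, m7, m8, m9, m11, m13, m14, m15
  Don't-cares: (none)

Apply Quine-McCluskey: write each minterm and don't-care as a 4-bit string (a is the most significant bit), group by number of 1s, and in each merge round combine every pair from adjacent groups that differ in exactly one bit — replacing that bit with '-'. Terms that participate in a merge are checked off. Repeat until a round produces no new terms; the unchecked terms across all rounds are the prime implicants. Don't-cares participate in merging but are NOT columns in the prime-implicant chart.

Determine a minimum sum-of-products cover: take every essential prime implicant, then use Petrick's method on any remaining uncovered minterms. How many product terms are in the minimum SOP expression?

5

Round 0: 0000✓ 0011✓ 0101✓ 0111✓ 1000✓ 1001✓ 1011✓ 1101✓ 1110✓ 1111✓
Round 1: -000 -011✓ -101✓ -111✓ 0-11✓ 01-1✓ 1-01✓ 1-11✓ 10-1✓ 100- 11-1✓ 111-
Round 2: --11 -1-1 1--1
PIs = {--11, -000, -1-1, 1--1, 100-, 111-}
Coverage chart:
  m0: -000 ←essential
  m3: --11 ←essential
  m5: -1-1 ←essential
  m7: --11,-1-1
  m8: -000,100-
  m9: 1--1,100-
  m11: --11,1--1
  m13: -1-1,1--1
  m14: 111- ←essential
  m15: --11,-1-1,1--1,111-
Essential: --11, -000, -1-1, 111-
Petrick residual → 1--1
Min cover (5 terms): cd + b'c'd' + bd + ad + abc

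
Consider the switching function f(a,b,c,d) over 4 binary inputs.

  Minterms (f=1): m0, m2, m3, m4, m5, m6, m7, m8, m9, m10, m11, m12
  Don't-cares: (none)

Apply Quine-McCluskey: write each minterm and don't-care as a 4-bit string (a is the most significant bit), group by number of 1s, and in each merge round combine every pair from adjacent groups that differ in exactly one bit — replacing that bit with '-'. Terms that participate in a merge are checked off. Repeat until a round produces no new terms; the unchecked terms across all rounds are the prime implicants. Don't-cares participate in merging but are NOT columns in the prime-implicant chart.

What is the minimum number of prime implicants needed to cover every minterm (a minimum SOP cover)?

[col 0] 0000*, 0010*, 0011*, 0100*, 0101*, 0110*, 0111*, 1000*, 1001*, 1010*, 1011*, 1100*
[col 1] -000*, -010*, -011*, -100*, 0-00*, 0-10*, 0-11*, 00-0*, 001-*, 01-0*, 01-1*, 010-*, 011-*, 1-00*, 10-0*, 10-1*, 100-*, 101-*
[col 2] --00, -0-0, -01-, 0--0, 0-1-, 01--, 10--
Prime implicants: --00, -0-0, -01-, 0--0, 0-1-, 01--, 10--
PI chart (minterm → PIs covering it):
  0 | --00,-0-0,0--0
  2 | -0-0,-01-,0--0,0-1-
  3 | -01-,0-1-
  4 | --00,0--0,01--
  5 | 01--  (sole → essential)
  6 | 0--0,0-1-,01--
  7 | 0-1-,01--
  8 | --00,-0-0,10--
  9 | 10--  (sole → essential)
  10 | -0-0,-01-,10--
  11 | -01-,10--
  12 | --00  (sole → essential)
Essential prime implicants: --00, 01--, 10--
Petrick residual → -01-
Minimum SOP uses 4 PIs: c'd' + b'c + a'b + ab'

4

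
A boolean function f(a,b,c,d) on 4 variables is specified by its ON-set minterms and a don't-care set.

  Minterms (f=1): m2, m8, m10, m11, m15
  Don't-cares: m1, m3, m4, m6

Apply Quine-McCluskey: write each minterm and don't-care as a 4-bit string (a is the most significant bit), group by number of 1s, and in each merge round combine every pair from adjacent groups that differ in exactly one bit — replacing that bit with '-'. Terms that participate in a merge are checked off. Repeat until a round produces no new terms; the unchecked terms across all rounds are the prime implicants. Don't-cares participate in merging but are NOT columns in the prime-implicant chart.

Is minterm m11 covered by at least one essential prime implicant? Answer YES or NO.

YES

size-2^0 implicants → 0001(✓)  0010(✓)  0011(✓)  0100(✓)  0110(✓)  1000(✓)  1010(✓)  1011(✓)  1111(✓)
size-2^1 implicants → -010(✓)  -011(✓)  0-10  00-1  001-(✓)  01-0  1-11  10-0  101-(✓)
size-2^2 implicants → -01-
Unchecked terms (primes): -01-, 0-10, 00-1, 01-0, 1-11, 10-0
Minterm coverage:
  m2 ⊆ -01-,0-10
  m8 ⊆ 10-0 [E]
  m10 ⊆ -01-,10-0
  m11 ⊆ -01-,1-11
  m15 ⊆ 1-11 [E]
E = {1-11, 10-0}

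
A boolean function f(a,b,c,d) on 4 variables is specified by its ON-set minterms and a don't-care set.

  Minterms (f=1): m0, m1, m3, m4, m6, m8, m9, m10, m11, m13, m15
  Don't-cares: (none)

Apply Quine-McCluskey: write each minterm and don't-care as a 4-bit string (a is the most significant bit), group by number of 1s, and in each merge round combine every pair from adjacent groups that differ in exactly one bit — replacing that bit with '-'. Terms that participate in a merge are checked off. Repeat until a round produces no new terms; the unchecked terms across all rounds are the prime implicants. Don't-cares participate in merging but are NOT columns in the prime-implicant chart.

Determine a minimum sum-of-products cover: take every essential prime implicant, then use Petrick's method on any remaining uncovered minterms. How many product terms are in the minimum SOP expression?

Round 0: 0000✓ 0001✓ 0011✓ 0100✓ 0110✓ 1000✓ 1001✓ 1010✓ 1011✓ 1101✓ 1111✓
Round 1: -000✓ -001✓ -011✓ 0-00 00-1✓ 000-✓ 01-0 1-01✓ 1-11✓ 10-0✓ 10-1✓ 100-✓ 101-✓ 11-1✓
Round 2: -0-1 -00- 1--1 10--
PIs = {-0-1, -00-, 0-00, 01-0, 1--1, 10--}
Coverage chart:
  m0: -00-,0-00
  m1: -0-1,-00-
  m3: -0-1 ←essential
  m4: 0-00,01-0
  m6: 01-0 ←essential
  m8: -00-,10--
  m9: -0-1,-00-,1--1,10--
  m10: 10-- ←essential
  m11: -0-1,1--1,10--
  m13: 1--1 ←essential
  m15: 1--1 ←essential
Essential: -0-1, 01-0, 1--1, 10--
Petrick residual → -00-
Min cover (5 terms): b'd + b'c' + a'bd' + ad + ab'

5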